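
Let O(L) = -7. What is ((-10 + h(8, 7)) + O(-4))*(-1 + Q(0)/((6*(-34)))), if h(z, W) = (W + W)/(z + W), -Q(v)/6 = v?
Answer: 241/15 ≈ 16.067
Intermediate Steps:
Q(v) = -6*v
h(z, W) = 2*W/(W + z) (h(z, W) = (2*W)/(W + z) = 2*W/(W + z))
((-10 + h(8, 7)) + O(-4))*(-1 + Q(0)/((6*(-34)))) = ((-10 + 2*7/(7 + 8)) - 7)*(-1 + (-6*0)/((6*(-34)))) = ((-10 + 2*7/15) - 7)*(-1 + 0/(-204)) = ((-10 + 2*7*(1/15)) - 7)*(-1 + 0*(-1/204)) = ((-10 + 14/15) - 7)*(-1 + 0) = (-136/15 - 7)*(-1) = -241/15*(-1) = 241/15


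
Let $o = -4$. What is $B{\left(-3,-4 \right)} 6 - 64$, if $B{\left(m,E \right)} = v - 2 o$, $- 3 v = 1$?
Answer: $-18$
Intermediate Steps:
$v = - \frac{1}{3}$ ($v = \left(- \frac{1}{3}\right) 1 = - \frac{1}{3} \approx -0.33333$)
$B{\left(m,E \right)} = \frac{23}{3}$ ($B{\left(m,E \right)} = - \frac{1}{3} - -8 = - \frac{1}{3} + 8 = \frac{23}{3}$)
$B{\left(-3,-4 \right)} 6 - 64 = \frac{23}{3} \cdot 6 - 64 = 46 - 64 = -18$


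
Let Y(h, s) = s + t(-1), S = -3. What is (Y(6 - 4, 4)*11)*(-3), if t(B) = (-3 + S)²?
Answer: -1320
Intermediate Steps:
t(B) = 36 (t(B) = (-3 - 3)² = (-6)² = 36)
Y(h, s) = 36 + s (Y(h, s) = s + 36 = 36 + s)
(Y(6 - 4, 4)*11)*(-3) = ((36 + 4)*11)*(-3) = (40*11)*(-3) = 440*(-3) = -1320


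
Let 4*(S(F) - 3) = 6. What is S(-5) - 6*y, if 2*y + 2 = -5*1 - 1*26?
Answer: 207/2 ≈ 103.50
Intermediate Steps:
S(F) = 9/2 (S(F) = 3 + (1/4)*6 = 3 + 3/2 = 9/2)
y = -33/2 (y = -1 + (-5*1 - 1*26)/2 = -1 + (-5 - 26)/2 = -1 + (1/2)*(-31) = -1 - 31/2 = -33/2 ≈ -16.500)
S(-5) - 6*y = 9/2 - 6*(-33/2) = 9/2 + 99 = 207/2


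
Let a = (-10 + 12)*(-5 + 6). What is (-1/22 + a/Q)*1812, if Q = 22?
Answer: 906/11 ≈ 82.364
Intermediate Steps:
a = 2 (a = 2*1 = 2)
(-1/22 + a/Q)*1812 = (-1/22 + 2/22)*1812 = (-1*1/22 + 2*(1/22))*1812 = (-1/22 + 1/11)*1812 = (1/22)*1812 = 906/11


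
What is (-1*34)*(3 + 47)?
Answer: -1700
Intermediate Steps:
(-1*34)*(3 + 47) = -34*50 = -1700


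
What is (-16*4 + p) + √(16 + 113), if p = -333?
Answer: -397 + √129 ≈ -385.64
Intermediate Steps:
(-16*4 + p) + √(16 + 113) = (-16*4 - 333) + √(16 + 113) = (-64 - 333) + √129 = -397 + √129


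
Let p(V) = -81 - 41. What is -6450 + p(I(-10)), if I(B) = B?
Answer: -6572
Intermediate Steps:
p(V) = -122
-6450 + p(I(-10)) = -6450 - 122 = -6572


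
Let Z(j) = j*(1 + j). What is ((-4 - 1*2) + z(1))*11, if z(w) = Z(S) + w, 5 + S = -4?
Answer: 737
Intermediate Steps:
S = -9 (S = -5 - 4 = -9)
z(w) = 72 + w (z(w) = -9*(1 - 9) + w = -9*(-8) + w = 72 + w)
((-4 - 1*2) + z(1))*11 = ((-4 - 1*2) + (72 + 1))*11 = ((-4 - 2) + 73)*11 = (-6 + 73)*11 = 67*11 = 737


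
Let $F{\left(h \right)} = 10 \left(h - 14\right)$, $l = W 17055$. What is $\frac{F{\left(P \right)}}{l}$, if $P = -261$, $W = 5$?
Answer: $- \frac{110}{3411} \approx -0.032249$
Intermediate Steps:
$l = 85275$ ($l = 5 \cdot 17055 = 85275$)
$F{\left(h \right)} = -140 + 10 h$ ($F{\left(h \right)} = 10 \left(-14 + h\right) = -140 + 10 h$)
$\frac{F{\left(P \right)}}{l} = \frac{-140 + 10 \left(-261\right)}{85275} = \left(-140 - 2610\right) \frac{1}{85275} = \left(-2750\right) \frac{1}{85275} = - \frac{110}{3411}$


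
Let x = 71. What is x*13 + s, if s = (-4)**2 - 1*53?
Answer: 886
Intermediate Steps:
s = -37 (s = 16 - 53 = -37)
x*13 + s = 71*13 - 37 = 923 - 37 = 886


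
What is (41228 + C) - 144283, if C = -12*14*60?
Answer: -113135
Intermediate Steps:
C = -10080 (C = -168*60 = -10080)
(41228 + C) - 144283 = (41228 - 10080) - 144283 = 31148 - 144283 = -113135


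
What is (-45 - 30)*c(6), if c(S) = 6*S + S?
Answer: -3150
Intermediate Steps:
c(S) = 7*S
(-45 - 30)*c(6) = (-45 - 30)*(7*6) = -75*42 = -3150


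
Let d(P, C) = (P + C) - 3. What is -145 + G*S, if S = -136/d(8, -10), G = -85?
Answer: -2457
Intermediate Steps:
d(P, C) = -3 + C + P (d(P, C) = (C + P) - 3 = -3 + C + P)
S = 136/5 (S = -136/(-3 - 10 + 8) = -136/(-5) = -136*(-1/5) = 136/5 ≈ 27.200)
-145 + G*S = -145 - 85*136/5 = -145 - 2312 = -2457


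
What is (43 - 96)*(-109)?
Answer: 5777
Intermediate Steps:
(43 - 96)*(-109) = -53*(-109) = 5777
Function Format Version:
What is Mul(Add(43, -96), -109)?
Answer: 5777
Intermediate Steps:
Mul(Add(43, -96), -109) = Mul(-53, -109) = 5777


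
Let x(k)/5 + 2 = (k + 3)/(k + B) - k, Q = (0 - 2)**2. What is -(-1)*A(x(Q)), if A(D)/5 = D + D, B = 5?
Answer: -2350/9 ≈ -261.11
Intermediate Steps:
Q = 4 (Q = (-2)**2 = 4)
x(k) = -10 - 5*k + 5*(3 + k)/(5 + k) (x(k) = -10 + 5*((k + 3)/(k + 5) - k) = -10 + 5*((3 + k)/(5 + k) - k) = -10 + 5*(-k + (3 + k)/(5 + k)) = -10 + (-5*k + 5*(3 + k)/(5 + k)) = -10 - 5*k + 5*(3 + k)/(5 + k))
A(D) = 10*D (A(D) = 5*(D + D) = 5*(2*D) = 10*D)
-(-1)*A(x(Q)) = -(-1)*10*(5*(-7 - 1*4**2 - 6*4)/(5 + 4)) = -(-1)*10*(5*(-7 - 1*16 - 24)/9) = -(-1)*10*(5*(1/9)*(-7 - 16 - 24)) = -(-1)*10*(5*(1/9)*(-47)) = -(-1)*10*(-235/9) = -(-1)*(-2350)/9 = -1*2350/9 = -2350/9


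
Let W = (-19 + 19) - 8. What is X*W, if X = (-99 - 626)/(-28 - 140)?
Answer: -725/21 ≈ -34.524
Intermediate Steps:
X = 725/168 (X = -725/(-168) = -725*(-1/168) = 725/168 ≈ 4.3155)
W = -8 (W = 0 - 8 = -8)
X*W = (725/168)*(-8) = -725/21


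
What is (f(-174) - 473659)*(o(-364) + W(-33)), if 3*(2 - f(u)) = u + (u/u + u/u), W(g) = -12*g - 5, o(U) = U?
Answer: -12787191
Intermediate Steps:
W(g) = -5 - 12*g
f(u) = 4/3 - u/3 (f(u) = 2 - (u + (u/u + u/u))/3 = 2 - (u + (1 + 1))/3 = 2 - (u + 2)/3 = 2 - (2 + u)/3 = 2 + (-2/3 - u/3) = 4/3 - u/3)
(f(-174) - 473659)*(o(-364) + W(-33)) = ((4/3 - 1/3*(-174)) - 473659)*(-364 + (-5 - 12*(-33))) = ((4/3 + 58) - 473659)*(-364 + (-5 + 396)) = (178/3 - 473659)*(-364 + 391) = -1420799/3*27 = -12787191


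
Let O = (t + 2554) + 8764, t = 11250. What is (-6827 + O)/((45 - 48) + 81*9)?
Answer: 477/22 ≈ 21.682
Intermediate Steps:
O = 22568 (O = (11250 + 2554) + 8764 = 13804 + 8764 = 22568)
(-6827 + O)/((45 - 48) + 81*9) = (-6827 + 22568)/((45 - 48) + 81*9) = 15741/(-3 + 729) = 15741/726 = 15741*(1/726) = 477/22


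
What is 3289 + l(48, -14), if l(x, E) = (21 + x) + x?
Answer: 3406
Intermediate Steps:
l(x, E) = 21 + 2*x
3289 + l(48, -14) = 3289 + (21 + 2*48) = 3289 + (21 + 96) = 3289 + 117 = 3406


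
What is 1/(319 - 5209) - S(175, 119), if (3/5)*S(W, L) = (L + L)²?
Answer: -153882867/1630 ≈ -94407.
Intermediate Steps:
S(W, L) = 20*L²/3 (S(W, L) = 5*(L + L)²/3 = 5*(2*L)²/3 = 5*(4*L²)/3 = 20*L²/3)
1/(319 - 5209) - S(175, 119) = 1/(319 - 5209) - 20*119²/3 = 1/(-4890) - 20*14161/3 = -1/4890 - 1*283220/3 = -1/4890 - 283220/3 = -153882867/1630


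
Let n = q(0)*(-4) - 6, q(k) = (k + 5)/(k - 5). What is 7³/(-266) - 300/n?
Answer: 5651/38 ≈ 148.71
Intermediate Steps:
q(k) = (5 + k)/(-5 + k)
n = -2 (n = ((5 + 0)/(-5 + 0))*(-4) - 6 = (5/(-5))*(-4) - 6 = -⅕*5*(-4) - 6 = -1*(-4) - 6 = 4 - 6 = -2)
7³/(-266) - 300/n = 7³/(-266) - 300/(-2) = 343*(-1/266) - 300*(-½) = -49/38 + 150 = 5651/38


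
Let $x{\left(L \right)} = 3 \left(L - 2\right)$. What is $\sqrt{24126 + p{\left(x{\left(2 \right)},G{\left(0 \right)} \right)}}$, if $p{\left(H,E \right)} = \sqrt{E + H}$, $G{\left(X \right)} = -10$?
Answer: $\sqrt{24126 + i \sqrt{10}} \approx 155.33 + 0.01 i$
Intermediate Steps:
$x{\left(L \right)} = -6 + 3 L$ ($x{\left(L \right)} = 3 \left(-2 + L\right) = -6 + 3 L$)
$\sqrt{24126 + p{\left(x{\left(2 \right)},G{\left(0 \right)} \right)}} = \sqrt{24126 + \sqrt{-10 + \left(-6 + 3 \cdot 2\right)}} = \sqrt{24126 + \sqrt{-10 + \left(-6 + 6\right)}} = \sqrt{24126 + \sqrt{-10 + 0}} = \sqrt{24126 + \sqrt{-10}} = \sqrt{24126 + i \sqrt{10}}$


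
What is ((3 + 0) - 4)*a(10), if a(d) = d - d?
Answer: 0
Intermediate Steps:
a(d) = 0
((3 + 0) - 4)*a(10) = ((3 + 0) - 4)*0 = (3 - 4)*0 = -1*0 = 0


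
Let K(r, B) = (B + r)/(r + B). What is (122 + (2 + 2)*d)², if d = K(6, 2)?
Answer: 15876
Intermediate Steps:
K(r, B) = 1 (K(r, B) = (B + r)/(B + r) = 1)
d = 1
(122 + (2 + 2)*d)² = (122 + (2 + 2)*1)² = (122 + 4*1)² = (122 + 4)² = 126² = 15876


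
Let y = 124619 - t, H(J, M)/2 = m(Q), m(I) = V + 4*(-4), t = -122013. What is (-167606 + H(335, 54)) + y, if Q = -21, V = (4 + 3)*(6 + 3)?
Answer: 79120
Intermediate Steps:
V = 63 (V = 7*9 = 63)
m(I) = 47 (m(I) = 63 + 4*(-4) = 63 - 16 = 47)
H(J, M) = 94 (H(J, M) = 2*47 = 94)
y = 246632 (y = 124619 - 1*(-122013) = 124619 + 122013 = 246632)
(-167606 + H(335, 54)) + y = (-167606 + 94) + 246632 = -167512 + 246632 = 79120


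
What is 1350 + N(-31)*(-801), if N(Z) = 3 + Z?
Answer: 23778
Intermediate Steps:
1350 + N(-31)*(-801) = 1350 + (3 - 31)*(-801) = 1350 - 28*(-801) = 1350 + 22428 = 23778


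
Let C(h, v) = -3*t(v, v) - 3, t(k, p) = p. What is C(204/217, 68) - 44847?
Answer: -45054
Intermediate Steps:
C(h, v) = -3 - 3*v (C(h, v) = -3*v - 3 = -3 - 3*v)
C(204/217, 68) - 44847 = (-3 - 3*68) - 44847 = (-3 - 204) - 44847 = -207 - 44847 = -45054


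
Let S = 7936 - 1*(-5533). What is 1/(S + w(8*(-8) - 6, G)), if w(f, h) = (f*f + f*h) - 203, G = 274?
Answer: -1/1014 ≈ -0.00098619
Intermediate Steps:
S = 13469 (S = 7936 + 5533 = 13469)
w(f, h) = -203 + f**2 + f*h (w(f, h) = (f**2 + f*h) - 203 = -203 + f**2 + f*h)
1/(S + w(8*(-8) - 6, G)) = 1/(13469 + (-203 + (8*(-8) - 6)**2 + (8*(-8) - 6)*274)) = 1/(13469 + (-203 + (-64 - 6)**2 + (-64 - 6)*274)) = 1/(13469 + (-203 + (-70)**2 - 70*274)) = 1/(13469 + (-203 + 4900 - 19180)) = 1/(13469 - 14483) = 1/(-1014) = -1/1014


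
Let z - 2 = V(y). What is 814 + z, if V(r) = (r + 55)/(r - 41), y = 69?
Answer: 5743/7 ≈ 820.43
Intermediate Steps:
V(r) = (55 + r)/(-41 + r)
z = 45/7 (z = 2 + (55 + 69)/(-41 + 69) = 2 + 124/28 = 2 + (1/28)*124 = 2 + 31/7 = 45/7 ≈ 6.4286)
814 + z = 814 + 45/7 = 5743/7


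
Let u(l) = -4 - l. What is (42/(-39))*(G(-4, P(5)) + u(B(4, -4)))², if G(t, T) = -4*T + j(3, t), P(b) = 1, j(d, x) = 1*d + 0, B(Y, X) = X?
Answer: -14/13 ≈ -1.0769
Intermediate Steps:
j(d, x) = d (j(d, x) = d + 0 = d)
G(t, T) = 3 - 4*T (G(t, T) = -4*T + 3 = 3 - 4*T)
(42/(-39))*(G(-4, P(5)) + u(B(4, -4)))² = (42/(-39))*((3 - 4*1) + (-4 - 1*(-4)))² = (42*(-1/39))*((3 - 4) + (-4 + 4))² = -14*(-1 + 0)²/13 = -14/13*(-1)² = -14/13*1 = -14/13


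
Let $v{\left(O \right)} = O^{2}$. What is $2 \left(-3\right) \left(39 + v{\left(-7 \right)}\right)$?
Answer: $-528$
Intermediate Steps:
$2 \left(-3\right) \left(39 + v{\left(-7 \right)}\right) = 2 \left(-3\right) \left(39 + \left(-7\right)^{2}\right) = - 6 \left(39 + 49\right) = \left(-6\right) 88 = -528$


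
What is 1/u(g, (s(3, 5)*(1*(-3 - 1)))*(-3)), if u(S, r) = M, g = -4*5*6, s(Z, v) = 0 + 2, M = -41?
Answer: -1/41 ≈ -0.024390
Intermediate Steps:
s(Z, v) = 2
g = -120 (g = -20*6 = -120)
u(S, r) = -41
1/u(g, (s(3, 5)*(1*(-3 - 1)))*(-3)) = 1/(-41) = -1/41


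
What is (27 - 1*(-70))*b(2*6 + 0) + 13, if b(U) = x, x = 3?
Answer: 304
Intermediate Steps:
b(U) = 3
(27 - 1*(-70))*b(2*6 + 0) + 13 = (27 - 1*(-70))*3 + 13 = (27 + 70)*3 + 13 = 97*3 + 13 = 291 + 13 = 304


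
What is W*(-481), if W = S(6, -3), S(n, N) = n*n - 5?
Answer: -14911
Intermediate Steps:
S(n, N) = -5 + n² (S(n, N) = n² - 5 = -5 + n²)
W = 31 (W = -5 + 6² = -5 + 36 = 31)
W*(-481) = 31*(-481) = -14911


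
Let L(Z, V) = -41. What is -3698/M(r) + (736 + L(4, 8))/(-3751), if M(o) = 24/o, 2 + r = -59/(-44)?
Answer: 18251401/180048 ≈ 101.37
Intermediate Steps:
r = -29/44 (r = -2 - 59/(-44) = -2 - 59*(-1/44) = -2 + 59/44 = -29/44 ≈ -0.65909)
-3698/M(r) + (736 + L(4, 8))/(-3751) = -3698/(24/(-29/44)) + (736 - 41)/(-3751) = -3698/(24*(-44/29)) + 695*(-1/3751) = -3698/(-1056/29) - 695/3751 = -3698*(-29/1056) - 695/3751 = 53621/528 - 695/3751 = 18251401/180048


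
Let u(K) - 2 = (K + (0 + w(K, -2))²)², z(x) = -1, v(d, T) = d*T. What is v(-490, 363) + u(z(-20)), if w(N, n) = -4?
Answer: -177643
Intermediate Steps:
v(d, T) = T*d
u(K) = 2 + (16 + K)² (u(K) = 2 + (K + (0 - 4)²)² = 2 + (K + (-4)²)² = 2 + (K + 16)² = 2 + (16 + K)²)
v(-490, 363) + u(z(-20)) = 363*(-490) + (2 + (16 - 1)²) = -177870 + (2 + 15²) = -177870 + (2 + 225) = -177870 + 227 = -177643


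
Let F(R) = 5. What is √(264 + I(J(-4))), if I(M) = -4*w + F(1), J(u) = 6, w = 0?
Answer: √269 ≈ 16.401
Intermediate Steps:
I(M) = 5 (I(M) = -4*0 + 5 = 0 + 5 = 5)
√(264 + I(J(-4))) = √(264 + 5) = √269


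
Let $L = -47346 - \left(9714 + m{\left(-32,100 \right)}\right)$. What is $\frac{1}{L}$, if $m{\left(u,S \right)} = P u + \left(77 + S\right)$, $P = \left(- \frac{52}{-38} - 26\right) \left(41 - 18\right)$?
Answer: $- \frac{19}{1431951} \approx -1.3269 \cdot 10^{-5}$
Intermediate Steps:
$P = - \frac{10764}{19}$ ($P = \left(\left(-52\right) \left(- \frac{1}{38}\right) - 26\right) 23 = \left(\frac{26}{19} - 26\right) 23 = \left(- \frac{468}{19}\right) 23 = - \frac{10764}{19} \approx -566.53$)
$m{\left(u,S \right)} = 77 + S - \frac{10764 u}{19}$ ($m{\left(u,S \right)} = - \frac{10764 u}{19} + \left(77 + S\right) = 77 + S - \frac{10764 u}{19}$)
$L = - \frac{1431951}{19}$ ($L = -47346 - \left(9891 + \frac{344448}{19}\right) = -47346 - \frac{532377}{19} = - \frac{1431951}{19} \approx -75366.0$)
$\frac{1}{L} = \frac{1}{- \frac{1431951}{19}} = - \frac{19}{1431951}$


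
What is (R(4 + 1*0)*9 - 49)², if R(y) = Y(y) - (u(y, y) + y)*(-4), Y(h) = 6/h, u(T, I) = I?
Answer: 255025/4 ≈ 63756.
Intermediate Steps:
R(y) = 6/y + 8*y (R(y) = 6/y - (y + y)*(-4) = 6/y - 2*y*(-4) = 6/y - (-8)*y = 6/y + 8*y)
(R(4 + 1*0)*9 - 49)² = ((6/(4 + 1*0) + 8*(4 + 1*0))*9 - 49)² = ((6/(4 + 0) + 8*(4 + 0))*9 - 49)² = ((6/4 + 8*4)*9 - 49)² = ((6*(¼) + 32)*9 - 49)² = ((3/2 + 32)*9 - 49)² = ((67/2)*9 - 49)² = (603/2 - 49)² = (505/2)² = 255025/4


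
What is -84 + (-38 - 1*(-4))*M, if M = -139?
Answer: 4642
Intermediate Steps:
-84 + (-38 - 1*(-4))*M = -84 + (-38 - 1*(-4))*(-139) = -84 + (-38 + 4)*(-139) = -84 - 34*(-139) = -84 + 4726 = 4642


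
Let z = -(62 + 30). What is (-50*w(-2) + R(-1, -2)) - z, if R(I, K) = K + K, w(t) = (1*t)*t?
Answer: -112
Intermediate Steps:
w(t) = t² (w(t) = t*t = t²)
R(I, K) = 2*K
z = -92 (z = -1*92 = -92)
(-50*w(-2) + R(-1, -2)) - z = (-50*(-2)² + 2*(-2)) - 1*(-92) = (-50*4 - 4) + 92 = (-200 - 4) + 92 = -204 + 92 = -112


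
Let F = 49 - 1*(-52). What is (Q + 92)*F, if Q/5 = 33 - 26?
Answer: 12827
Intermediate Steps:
Q = 35 (Q = 5*(33 - 26) = 5*7 = 35)
F = 101 (F = 49 + 52 = 101)
(Q + 92)*F = (35 + 92)*101 = 127*101 = 12827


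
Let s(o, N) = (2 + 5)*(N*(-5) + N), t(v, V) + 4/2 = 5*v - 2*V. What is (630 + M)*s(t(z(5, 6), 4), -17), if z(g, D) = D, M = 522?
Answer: 548352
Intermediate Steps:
t(v, V) = -2 - 2*V + 5*v (t(v, V) = -2 + (5*v - 2*V) = -2 + (-2*V + 5*v) = -2 - 2*V + 5*v)
s(o, N) = -28*N (s(o, N) = 7*(-5*N + N) = 7*(-4*N) = -28*N)
(630 + M)*s(t(z(5, 6), 4), -17) = (630 + 522)*(-28*(-17)) = 1152*476 = 548352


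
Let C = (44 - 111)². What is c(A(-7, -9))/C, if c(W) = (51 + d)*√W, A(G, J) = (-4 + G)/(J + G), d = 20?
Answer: 71*√11/17956 ≈ 0.013114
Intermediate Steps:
A(G, J) = (-4 + G)/(G + J)
c(W) = 71*√W (c(W) = (51 + 20)*√W = 71*√W)
C = 4489 (C = (-67)² = 4489)
c(A(-7, -9))/C = (71*√((-4 - 7)/(-7 - 9)))/4489 = (71*√(-11/(-16)))*(1/4489) = (71*√(-1/16*(-11)))*(1/4489) = (71*√(11/16))*(1/4489) = (71*(√11/4))*(1/4489) = (71*√11/4)*(1/4489) = 71*√11/17956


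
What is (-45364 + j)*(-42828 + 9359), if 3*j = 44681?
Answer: 3059434759/3 ≈ 1.0198e+9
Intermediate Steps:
j = 44681/3 (j = (1/3)*44681 = 44681/3 ≈ 14894.)
(-45364 + j)*(-42828 + 9359) = (-45364 + 44681/3)*(-42828 + 9359) = -91411/3*(-33469) = 3059434759/3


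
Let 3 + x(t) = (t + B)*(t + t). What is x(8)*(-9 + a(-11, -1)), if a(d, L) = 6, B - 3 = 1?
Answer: -567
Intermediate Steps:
B = 4 (B = 3 + 1 = 4)
x(t) = -3 + 2*t*(4 + t) (x(t) = -3 + (t + 4)*(t + t) = -3 + (4 + t)*(2*t) = -3 + 2*t*(4 + t))
x(8)*(-9 + a(-11, -1)) = (-3 + 2*8**2 + 8*8)*(-9 + 6) = (-3 + 2*64 + 64)*(-3) = (-3 + 128 + 64)*(-3) = 189*(-3) = -567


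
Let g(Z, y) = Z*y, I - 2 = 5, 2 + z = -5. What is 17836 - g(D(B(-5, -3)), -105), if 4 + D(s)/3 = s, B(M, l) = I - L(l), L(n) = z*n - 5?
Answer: 13741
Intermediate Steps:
z = -7 (z = -2 - 5 = -7)
L(n) = -5 - 7*n (L(n) = -7*n - 5 = -5 - 7*n)
I = 7 (I = 2 + 5 = 7)
B(M, l) = 12 + 7*l (B(M, l) = 7 - (-5 - 7*l) = 7 + (5 + 7*l) = 12 + 7*l)
D(s) = -12 + 3*s
17836 - g(D(B(-5, -3)), -105) = 17836 - (-12 + 3*(12 + 7*(-3)))*(-105) = 17836 - (-12 + 3*(12 - 21))*(-105) = 17836 - (-12 + 3*(-9))*(-105) = 17836 - (-12 - 27)*(-105) = 17836 - (-39)*(-105) = 17836 - 1*4095 = 17836 - 4095 = 13741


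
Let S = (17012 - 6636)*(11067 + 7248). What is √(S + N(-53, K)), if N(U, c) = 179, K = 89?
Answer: √190036619 ≈ 13785.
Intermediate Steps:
S = 190036440 (S = 10376*18315 = 190036440)
√(S + N(-53, K)) = √(190036440 + 179) = √190036619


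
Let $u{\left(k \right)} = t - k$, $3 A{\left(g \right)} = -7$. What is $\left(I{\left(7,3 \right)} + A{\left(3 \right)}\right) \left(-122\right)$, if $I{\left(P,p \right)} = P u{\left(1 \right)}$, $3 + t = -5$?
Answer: $\frac{23912}{3} \approx 7970.7$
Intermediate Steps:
$t = -8$ ($t = -3 - 5 = -8$)
$A{\left(g \right)} = - \frac{7}{3}$ ($A{\left(g \right)} = \frac{1}{3} \left(-7\right) = - \frac{7}{3}$)
$u{\left(k \right)} = -8 - k$
$I{\left(P,p \right)} = - 9 P$ ($I{\left(P,p \right)} = P \left(-8 - 1\right) = P \left(-9\right) = - 9 P$)
$\left(I{\left(7,3 \right)} + A{\left(3 \right)}\right) \left(-122\right) = \left(\left(-9\right) 7 - \frac{7}{3}\right) \left(-122\right) = \left(-63 - \frac{7}{3}\right) \left(-122\right) = \left(- \frac{196}{3}\right) \left(-122\right) = \frac{23912}{3}$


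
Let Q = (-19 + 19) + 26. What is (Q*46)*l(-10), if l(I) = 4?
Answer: 4784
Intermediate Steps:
Q = 26 (Q = 0 + 26 = 26)
(Q*46)*l(-10) = (26*46)*4 = 1196*4 = 4784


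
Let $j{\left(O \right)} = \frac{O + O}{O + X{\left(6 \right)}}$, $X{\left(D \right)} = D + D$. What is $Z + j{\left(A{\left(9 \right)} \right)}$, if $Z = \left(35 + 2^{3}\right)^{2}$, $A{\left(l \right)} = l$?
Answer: $\frac{12949}{7} \approx 1849.9$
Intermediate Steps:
$X{\left(D \right)} = 2 D$
$j{\left(O \right)} = \frac{2 O}{12 + O}$ ($j{\left(O \right)} = \frac{O + O}{O + 2 \cdot 6} = \frac{2 O}{O + 12} = \frac{2 O}{12 + O}$)
$Z = 1849$ ($Z = \left(35 + 8\right)^{2} = 43^{2} = 1849$)
$Z + j{\left(A{\left(9 \right)} \right)} = 1849 + 2 \cdot 9 \frac{1}{12 + 9} = 1849 + 2 \cdot 9 \cdot \frac{1}{21} = 1849 + \frac{6}{7} = \frac{12949}{7}$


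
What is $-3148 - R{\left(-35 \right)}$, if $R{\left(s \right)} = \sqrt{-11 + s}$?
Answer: $-3148 - i \sqrt{46} \approx -3148.0 - 6.7823 i$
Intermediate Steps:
$-3148 - R{\left(-35 \right)} = -3148 - \sqrt{-11 - 35} = -3148 - \sqrt{-46} = -3148 - i \sqrt{46}$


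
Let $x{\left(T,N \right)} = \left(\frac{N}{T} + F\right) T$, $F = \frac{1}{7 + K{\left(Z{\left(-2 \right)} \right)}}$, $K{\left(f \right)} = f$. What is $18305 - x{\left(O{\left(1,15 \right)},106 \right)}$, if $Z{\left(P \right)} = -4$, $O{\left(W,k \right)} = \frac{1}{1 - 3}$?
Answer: $\frac{109195}{6} \approx 18199.0$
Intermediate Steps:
$O{\left(W,k \right)} = - \frac{1}{2}$ ($O{\left(W,k \right)} = \frac{1}{-2} = - \frac{1}{2}$)
$F = \frac{1}{3}$ ($F = \frac{1}{7 - 4} = \frac{1}{3} \approx 0.33333$)
$x{\left(T,N \right)} = T \left(\frac{1}{3} + \frac{N}{T}\right)$ ($x{\left(T,N \right)} = \left(\frac{N}{T} + \frac{1}{3}\right) T = \left(\frac{1}{3} + \frac{N}{T}\right) T = T \left(\frac{1}{3} + \frac{N}{T}\right)$)
$18305 - x{\left(O{\left(1,15 \right)},106 \right)} = 18305 - \left(106 + \frac{1}{3} \left(- \frac{1}{2}\right)\right) = 18305 - \left(106 - \frac{1}{6}\right) = 18305 - \frac{635}{6} = \frac{109195}{6}$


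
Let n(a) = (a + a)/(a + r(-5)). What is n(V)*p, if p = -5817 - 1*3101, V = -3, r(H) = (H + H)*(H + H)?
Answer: 53508/97 ≈ 551.63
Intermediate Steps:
r(H) = 4*H**2 (r(H) = (2*H)*(2*H) = 4*H**2)
n(a) = 2*a/(100 + a) (n(a) = (a + a)/(a + 4*(-5)**2) = (2*a)/(a + 4*25) = (2*a)/(a + 100) = (2*a)/(100 + a) = 2*a/(100 + a))
p = -8918 (p = -5817 - 3101 = -8918)
n(V)*p = (2*(-3)/(100 - 3))*(-8918) = (2*(-3)/97)*(-8918) = (2*(-3)*(1/97))*(-8918) = -6/97*(-8918) = 53508/97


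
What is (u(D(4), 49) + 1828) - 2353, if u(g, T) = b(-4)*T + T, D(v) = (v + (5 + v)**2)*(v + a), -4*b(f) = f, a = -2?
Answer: -427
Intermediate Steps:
b(f) = -f/4
D(v) = (-2 + v)*(v + (5 + v)**2) (D(v) = (v + (5 + v)**2)*(v - 2) = (v + (5 + v)**2)*(-2 + v) = (-2 + v)*(v + (5 + v)**2))
u(g, T) = 2*T (u(g, T) = (-1/4*(-4))*T + T = 1*T + T = T + T = 2*T)
(u(D(4), 49) + 1828) - 2353 = (2*49 + 1828) - 2353 = (98 + 1828) - 2353 = 1926 - 2353 = -427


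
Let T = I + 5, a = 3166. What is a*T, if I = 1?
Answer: 18996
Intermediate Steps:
T = 6 (T = 1 + 5 = 6)
a*T = 3166*6 = 18996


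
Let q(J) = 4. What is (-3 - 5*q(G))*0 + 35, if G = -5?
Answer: 35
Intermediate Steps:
(-3 - 5*q(G))*0 + 35 = (-3 - 5*4)*0 + 35 = (-3 - 20)*0 + 35 = -23*0 + 35 = 0 + 35 = 35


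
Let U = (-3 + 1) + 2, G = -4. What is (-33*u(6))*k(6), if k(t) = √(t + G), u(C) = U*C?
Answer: 0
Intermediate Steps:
U = 0 (U = -2 + 2 = 0)
u(C) = 0 (u(C) = 0*C = 0)
k(t) = √(-4 + t) (k(t) = √(t - 4) = √(-4 + t))
(-33*u(6))*k(6) = (-33*0)*√(-4 + 6) = 0*√2 = 0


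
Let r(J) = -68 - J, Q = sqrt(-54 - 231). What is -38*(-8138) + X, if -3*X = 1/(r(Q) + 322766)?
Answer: 32202814537868750/104133999489 - I*sqrt(285)/312401998467 ≈ 3.0924e+5 - 5.4039e-11*I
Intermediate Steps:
Q = I*sqrt(285) (Q = sqrt(-285) = I*sqrt(285) ≈ 16.882*I)
X = -1/(3*(322698 - I*sqrt(285))) (X = -1/(3*((-68 - I*sqrt(285)) + 322766)) = -1/(3*(322698 - I*sqrt(285))) ≈ -1.033e-6 - 5.4039e-11*I)
-38*(-8138) + X = -38*(-8138) + (-107566/104133999489 - I*sqrt(285)/312401998467) = 309244 + (-107566/104133999489 - I*sqrt(285)/312401998467) = 32202814537868750/104133999489 - I*sqrt(285)/312401998467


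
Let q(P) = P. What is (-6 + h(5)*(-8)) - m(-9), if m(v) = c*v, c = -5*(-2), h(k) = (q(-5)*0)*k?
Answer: 84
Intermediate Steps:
h(k) = 0 (h(k) = (-5*0)*k = 0*k = 0)
c = 10
m(v) = 10*v
(-6 + h(5)*(-8)) - m(-9) = (-6 + 0*(-8)) - 10*(-9) = (-6 + 0) - 1*(-90) = -6 + 90 = 84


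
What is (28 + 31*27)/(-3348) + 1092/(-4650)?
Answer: -41281/83700 ≈ -0.49320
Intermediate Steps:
(28 + 31*27)/(-3348) + 1092/(-4650) = (28 + 837)*(-1/3348) + 1092*(-1/4650) = 865*(-1/3348) - 182/775 = -865/3348 - 182/775 = -41281/83700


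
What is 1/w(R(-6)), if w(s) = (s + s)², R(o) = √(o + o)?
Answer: -1/48 ≈ -0.020833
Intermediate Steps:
R(o) = √2*√o (R(o) = √(2*o) = √2*√o)
w(s) = 4*s² (w(s) = (2*s)² = 4*s²)
1/w(R(-6)) = 1/(4*(√2*√(-6))²) = 1/(4*(√2*(I*√6))²) = 1/(4*(2*I*√3)²) = 1/(4*(-12)) = 1/(-48) = -1/48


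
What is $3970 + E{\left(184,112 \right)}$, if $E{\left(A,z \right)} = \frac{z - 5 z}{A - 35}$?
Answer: $\frac{591082}{149} \approx 3967.0$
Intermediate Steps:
$E{\left(A,z \right)} = - \frac{4 z}{-35 + A}$ ($E{\left(A,z \right)} = \frac{\left(-4\right) z}{-35 + A} = - \frac{4 z}{-35 + A}$)
$3970 + E{\left(184,112 \right)} = 3970 - \frac{448}{-35 + 184} = 3970 - \frac{448}{149} = \frac{591082}{149}$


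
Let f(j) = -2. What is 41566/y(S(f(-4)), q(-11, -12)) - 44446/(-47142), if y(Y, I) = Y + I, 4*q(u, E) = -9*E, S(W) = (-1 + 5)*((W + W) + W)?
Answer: 326606285/23571 ≈ 13856.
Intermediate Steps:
S(W) = 12*W (S(W) = 4*(2*W + W) = 4*(3*W) = 12*W)
q(u, E) = -9*E/4 (q(u, E) = (-9*E)/4 = -9*E/4)
y(Y, I) = I + Y
41566/y(S(f(-4)), q(-11, -12)) - 44446/(-47142) = 41566/(-9/4*(-12) + 12*(-2)) - 44446/(-47142) = 41566/(27 - 24) - 44446*(-1/47142) = 41566/3 + 22223/23571 = 326606285/23571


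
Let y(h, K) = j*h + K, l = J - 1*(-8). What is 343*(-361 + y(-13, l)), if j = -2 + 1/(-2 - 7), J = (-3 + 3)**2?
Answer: -1004990/9 ≈ -1.1167e+5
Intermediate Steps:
J = 0 (J = 0**2 = 0)
l = 8 (l = 0 - 1*(-8) = 0 + 8 = 8)
j = -19/9 (j = -2 + 1/(-9) = -2 - 1/9 = -19/9 ≈ -2.1111)
y(h, K) = K - 19*h/9 (y(h, K) = -19*h/9 + K = K - 19*h/9)
343*(-361 + y(-13, l)) = 343*(-361 + (8 - 19/9*(-13))) = 343*(-361 + (8 + 247/9)) = 343*(-361 + 319/9) = 343*(-2930/9) = -1004990/9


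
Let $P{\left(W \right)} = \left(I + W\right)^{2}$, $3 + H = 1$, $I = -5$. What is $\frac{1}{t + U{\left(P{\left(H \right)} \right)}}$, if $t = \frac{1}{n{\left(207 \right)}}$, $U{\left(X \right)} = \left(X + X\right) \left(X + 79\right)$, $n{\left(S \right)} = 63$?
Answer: $\frac{63}{790273} \approx 7.9719 \cdot 10^{-5}$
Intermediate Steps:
$H = -2$ ($H = -3 + 1 = -2$)
$P{\left(W \right)} = \left(-5 + W\right)^{2}$
$U{\left(X \right)} = 2 X \left(79 + X\right)$
$t = \frac{1}{63} \approx 0.015873$
$\frac{1}{t + U{\left(P{\left(H \right)} \right)}} = \frac{1}{\frac{1}{63} + 2 \left(-5 - 2\right)^{2} \left(79 + \left(-5 - 2\right)^{2}\right)} = \frac{1}{\frac{1}{63} + 2 \left(-7\right)^{2} \left(79 + \left(-7\right)^{2}\right)} = \frac{1}{\frac{1}{63} + 2 \cdot 49 \left(79 + 49\right)} = \frac{1}{\frac{1}{63} + 2 \cdot 49 \cdot 128} = \frac{1}{\frac{1}{63} + 12544} = \frac{1}{\frac{790273}{63}} = \frac{63}{790273}$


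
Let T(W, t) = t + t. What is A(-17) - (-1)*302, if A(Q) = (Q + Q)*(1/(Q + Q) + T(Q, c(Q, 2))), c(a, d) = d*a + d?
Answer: 2479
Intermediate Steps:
c(a, d) = d + a*d (c(a, d) = a*d + d = d + a*d)
T(W, t) = 2*t
A(Q) = 2*Q*(4 + 1/(2*Q) + 4*Q) (A(Q) = (Q + Q)*(1/(Q + Q) + 2*(2*(1 + Q))) = (2*Q)*(1/(2*Q) + 2*(2 + 2*Q)) = (2*Q)*(1/(2*Q) + (4 + 4*Q)) = (2*Q)*(4 + 1/(2*Q) + 4*Q) = 2*Q*(4 + 1/(2*Q) + 4*Q))
A(-17) - (-1)*302 = (1 + 8*(-17)*(1 - 17)) - (-1)*302 = (1 + 8*(-17)*(-16)) - 1*(-302) = (1 + 2176) + 302 = 2177 + 302 = 2479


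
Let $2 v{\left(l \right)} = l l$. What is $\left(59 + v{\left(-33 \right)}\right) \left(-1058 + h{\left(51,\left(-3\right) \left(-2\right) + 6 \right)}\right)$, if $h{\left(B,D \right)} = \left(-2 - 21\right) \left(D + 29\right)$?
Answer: $- \frac{2415207}{2} \approx -1.2076 \cdot 10^{6}$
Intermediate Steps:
$h{\left(B,D \right)} = -667 - 23 D$ ($h{\left(B,D \right)} = - 23 \left(29 + D\right) = -667 - 23 D$)
$v{\left(l \right)} = \frac{l^{2}}{2}$ ($v{\left(l \right)} = \frac{l l}{2} = \frac{l^{2}}{2}$)
$\left(59 + v{\left(-33 \right)}\right) \left(-1058 + h{\left(51,\left(-3\right) \left(-2\right) + 6 \right)}\right) = \left(59 + \frac{\left(-33\right)^{2}}{2}\right) \left(-1058 - \left(667 + 23 \left(\left(-3\right) \left(-2\right) + 6\right)\right)\right) = \left(59 + \frac{1}{2} \cdot 1089\right) \left(-1058 - \left(667 + 23 \left(6 + 6\right)\right)\right) = \left(59 + \frac{1089}{2}\right) \left(-1058 - 943\right) = \frac{1207 \left(-1058 - 943\right)}{2} = \frac{1207}{2} \left(-2001\right) = - \frac{2415207}{2}$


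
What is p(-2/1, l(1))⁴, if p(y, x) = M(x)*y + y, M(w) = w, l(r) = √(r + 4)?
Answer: 896 + 384*√5 ≈ 1754.7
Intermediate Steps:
l(r) = √(4 + r)
p(y, x) = y + x*y (p(y, x) = x*y + y = y + x*y)
p(-2/1, l(1))⁴ = ((-2/1)*(1 + √(4 + 1)))⁴ = ((-2*1)*(1 + √5))⁴ = (-2*(1 + √5))⁴ = (-2 - 2*√5)⁴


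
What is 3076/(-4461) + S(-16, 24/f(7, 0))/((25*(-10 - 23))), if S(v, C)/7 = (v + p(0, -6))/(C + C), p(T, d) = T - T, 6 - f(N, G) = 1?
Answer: -497131/736065 ≈ -0.67539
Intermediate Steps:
f(N, G) = 5 (f(N, G) = 6 - 1*1 = 6 - 1 = 5)
p(T, d) = 0
S(v, C) = 7*v/(2*C) (S(v, C) = 7*((v + 0)/(C + C)) = 7*(v/((2*C))) = 7*(v*(1/(2*C))) = 7*(v/(2*C)) = 7*v/(2*C))
3076/(-4461) + S(-16, 24/f(7, 0))/((25*(-10 - 23))) = 3076/(-4461) + ((7/2)*(-16)/(24/5))/((25*(-10 - 23))) = 3076*(-1/4461) + ((7/2)*(-16)/(24*(⅕)))/((25*(-33))) = -3076/4461 + ((7/2)*(-16)/(24/5))/(-825) = -3076/4461 + ((7/2)*(-16)*(5/24))*(-1/825) = -3076/4461 - 35/3*(-1/825) = -3076/4461 + 7/495 = -497131/736065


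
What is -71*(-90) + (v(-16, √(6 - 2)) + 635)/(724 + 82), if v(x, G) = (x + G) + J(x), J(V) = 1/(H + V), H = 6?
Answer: 51509609/8060 ≈ 6390.8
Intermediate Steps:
J(V) = 1/(6 + V)
v(x, G) = G + x + 1/(6 + x) (v(x, G) = (x + G) + 1/(6 + x) = (G + x) + 1/(6 + x) = G + x + 1/(6 + x))
-71*(-90) + (v(-16, √(6 - 2)) + 635)/(724 + 82) = -71*(-90) + ((1 + (6 - 16)*(√(6 - 2) - 16))/(6 - 16) + 635)/(724 + 82) = 6390 + ((1 - 10*(√4 - 16))/(-10) + 635)/806 = 6390 + (-(1 - 10*(2 - 16))/10 + 635)*(1/806) = 6390 + (-(1 - 10*(-14))/10 + 635)*(1/806) = 6390 + (-(1 + 140)/10 + 635)*(1/806) = 6390 + (-⅒*141 + 635)*(1/806) = 6390 + (-141/10 + 635)*(1/806) = 6390 + (6209/10)*(1/806) = 6390 + 6209/8060 = 51509609/8060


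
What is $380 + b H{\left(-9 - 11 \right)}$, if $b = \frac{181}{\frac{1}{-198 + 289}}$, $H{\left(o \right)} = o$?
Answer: $-329040$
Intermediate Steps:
$b = 16471$ ($b = \frac{181}{\frac{1}{91}} = 181 \frac{1}{\frac{1}{91}} = 181 \cdot 91 = 16471$)
$380 + b H{\left(-9 - 11 \right)} = 380 + 16471 \left(-9 - 11\right) = 380 + 16471 \left(-20\right) = 380 - 329420 = -329040$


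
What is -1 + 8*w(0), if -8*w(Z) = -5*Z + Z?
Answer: -1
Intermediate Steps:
w(Z) = Z/2 (w(Z) = -(-5*Z + Z)/8 = -(-1)*Z/2 = Z/2)
-1 + 8*w(0) = -1 + 8*((1/2)*0) = -1 + 8*0 = -1 + 0 = -1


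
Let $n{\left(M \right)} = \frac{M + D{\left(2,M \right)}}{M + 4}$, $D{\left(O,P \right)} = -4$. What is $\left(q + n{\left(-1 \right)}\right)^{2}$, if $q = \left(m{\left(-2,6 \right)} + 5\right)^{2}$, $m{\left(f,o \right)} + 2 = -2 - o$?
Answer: $\frac{4900}{9} \approx 544.44$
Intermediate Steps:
$m{\left(f,o \right)} = -4 - o$ ($m{\left(f,o \right)} = -2 - \left(2 + o\right) = -4 - o$)
$n{\left(M \right)} = \frac{-4 + M}{4 + M}$ ($n{\left(M \right)} = \frac{M - 4}{M + 4} = \frac{-4 + M}{4 + M}$)
$q = 25$ ($q = \left(\left(-4 - 6\right) + 5\right)^{2} = \left(-10 + 5\right)^{2} = \left(-5\right)^{2} = 25$)
$\left(q + n{\left(-1 \right)}\right)^{2} = \left(25 + \frac{-4 - 1}{4 - 1}\right)^{2} = \left(25 + \frac{1}{3} \left(-5\right)\right)^{2} = \left(25 - \frac{5}{3}\right)^{2} = \left(\frac{70}{3}\right)^{2} = \frac{4900}{9}$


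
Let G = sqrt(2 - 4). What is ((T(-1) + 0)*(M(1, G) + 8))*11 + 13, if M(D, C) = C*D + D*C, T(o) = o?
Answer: -75 - 22*I*sqrt(2) ≈ -75.0 - 31.113*I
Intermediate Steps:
G = I*sqrt(2) (G = sqrt(-2) = I*sqrt(2) ≈ 1.4142*I)
M(D, C) = 2*C*D (M(D, C) = C*D + C*D = 2*C*D)
((T(-1) + 0)*(M(1, G) + 8))*11 + 13 = ((-1 + 0)*(2*(I*sqrt(2))*1 + 8))*11 + 13 = -(2*I*sqrt(2) + 8)*11 + 13 = -(8 + 2*I*sqrt(2))*11 + 13 = (-8 - 2*I*sqrt(2))*11 + 13 = (-88 - 22*I*sqrt(2)) + 13 = -75 - 22*I*sqrt(2)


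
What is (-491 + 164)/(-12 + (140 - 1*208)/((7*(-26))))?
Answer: 29757/1058 ≈ 28.126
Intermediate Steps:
(-491 + 164)/(-12 + (140 - 1*208)/((7*(-26)))) = -327/(-12 + (140 - 208)/(-182)) = -327/(-12 - 68*(-1/182)) = -327/(-12 + 34/91) = -327/(-1058/91) = -327*(-91/1058) = 29757/1058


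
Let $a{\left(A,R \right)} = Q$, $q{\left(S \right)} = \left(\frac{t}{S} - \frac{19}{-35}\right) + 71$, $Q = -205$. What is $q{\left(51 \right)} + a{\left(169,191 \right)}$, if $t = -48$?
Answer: $- \frac{79967}{595} \approx -134.4$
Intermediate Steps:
$q{\left(S \right)} = \frac{2504}{35} - \frac{48}{S}$ ($q{\left(S \right)} = \left(- \frac{48}{S} - \frac{19}{-35}\right) + 71 = \left(- \frac{48}{S} - - \frac{19}{35}\right) + 71 = \left(- \frac{48}{S} + \frac{19}{35}\right) + 71 = \left(\frac{19}{35} - \frac{48}{S}\right) + 71 = \frac{2504}{35} - \frac{48}{S}$)
$a{\left(A,R \right)} = -205$
$q{\left(51 \right)} + a{\left(169,191 \right)} = \left(\frac{2504}{35} - \frac{48}{51}\right) - 205 = \left(\frac{2504}{35} - \frac{16}{17}\right) - 205 = \frac{42008}{595} - 205 = - \frac{79967}{595}$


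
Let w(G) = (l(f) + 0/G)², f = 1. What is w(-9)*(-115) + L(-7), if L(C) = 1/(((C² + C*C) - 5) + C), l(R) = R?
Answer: -9889/86 ≈ -114.99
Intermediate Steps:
L(C) = 1/(-5 + C + 2*C²) (L(C) = 1/(((C² + C²) - 5) + C) = 1/((2*C² - 5) + C) = 1/((-5 + 2*C²) + C) = 1/(-5 + C + 2*C²))
w(G) = 1 (w(G) = (1 + 0/G)² = (1 + 0)² = 1² = 1)
w(-9)*(-115) + L(-7) = 1*(-115) + 1/(-5 - 7 + 2*(-7)²) = -115 + 1/(-5 - 7 + 2*49) = -115 + 1/(-5 - 7 + 98) = -115 + 1/86 = -9889/86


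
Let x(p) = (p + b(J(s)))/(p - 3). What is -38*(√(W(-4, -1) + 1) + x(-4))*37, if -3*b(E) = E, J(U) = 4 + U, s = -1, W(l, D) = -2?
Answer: -7030/7 - 1406*I ≈ -1004.3 - 1406.0*I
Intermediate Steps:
b(E) = -E/3
x(p) = (-1 + p)/(-3 + p) (x(p) = (p - (4 - 1)/3)/(p - 3) = (p - ⅓*3)/(-3 + p) = (p - 1)/(-3 + p) = (-1 + p)/(-3 + p))
-38*(√(W(-4, -1) + 1) + x(-4))*37 = -38*(√(-2 + 1) + (-1 - 4)/(-3 - 4))*37 = -38*(√(-1) - 5/(-7))*37 = -38*(I - ⅐*(-5))*37 = -38*(I + 5/7)*37 = -38*(5/7 + I)*37 = (-190/7 - 38*I)*37 = -7030/7 - 1406*I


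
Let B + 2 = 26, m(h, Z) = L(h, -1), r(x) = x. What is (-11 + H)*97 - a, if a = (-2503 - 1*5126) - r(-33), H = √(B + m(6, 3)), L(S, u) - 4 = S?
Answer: 6529 + 97*√34 ≈ 7094.6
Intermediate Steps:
L(S, u) = 4 + S
m(h, Z) = 4 + h
B = 24 (B = -2 + 26 = 24)
H = √34 (H = √(24 + (4 + 6)) = √(24 + 10) = √34 ≈ 5.8309)
a = -7596 (a = (-2503 - 1*5126) - 1*(-33) = (-2503 - 5126) + 33 = -7629 + 33 = -7596)
(-11 + H)*97 - a = (-11 + √34)*97 - 1*(-7596) = (-1067 + 97*√34) + 7596 = 6529 + 97*√34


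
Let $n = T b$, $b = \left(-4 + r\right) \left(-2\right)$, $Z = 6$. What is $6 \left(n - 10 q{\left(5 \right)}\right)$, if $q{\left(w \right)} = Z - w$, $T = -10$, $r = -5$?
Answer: $-1140$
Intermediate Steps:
$b = 18$ ($b = \left(-4 - 5\right) \left(-2\right) = \left(-9\right) \left(-2\right) = 18$)
$q{\left(w \right)} = 6 - w$
$n = -180$ ($n = \left(-10\right) 18 = -180$)
$6 \left(n - 10 q{\left(5 \right)}\right) = 6 \left(-180 - 10 \left(6 - 5\right)\right) = 6 \left(-180 - 10\right) = 6 \left(-190\right) = -1140$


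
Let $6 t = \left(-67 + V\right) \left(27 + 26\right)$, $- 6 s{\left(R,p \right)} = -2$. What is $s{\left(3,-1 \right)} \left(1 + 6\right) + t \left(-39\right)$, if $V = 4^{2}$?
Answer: $\frac{105431}{6} \approx 17572.0$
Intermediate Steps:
$s{\left(R,p \right)} = \frac{1}{3}$ ($s{\left(R,p \right)} = \left(- \frac{1}{6}\right) \left(-2\right) = \frac{1}{3}$)
$V = 16$
$t = - \frac{901}{2}$ ($t = \frac{\left(-67 + 16\right) \left(27 + 26\right)}{6} = \frac{\left(-51\right) 53}{6} = \frac{1}{6} \left(-2703\right) = - \frac{901}{2} \approx -450.5$)
$s{\left(3,-1 \right)} \left(1 + 6\right) + t \left(-39\right) = \frac{1 + 6}{3} - - \frac{35139}{2} = \frac{1}{3} \cdot 7 + \frac{35139}{2} = \frac{7}{3} + \frac{35139}{2} = \frac{105431}{6}$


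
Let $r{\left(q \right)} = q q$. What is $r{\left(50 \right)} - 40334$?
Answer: $-37834$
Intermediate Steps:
$r{\left(q \right)} = q^{2}$
$r{\left(50 \right)} - 40334 = 50^{2} - 40334 = 2500 - 40334 = -37834$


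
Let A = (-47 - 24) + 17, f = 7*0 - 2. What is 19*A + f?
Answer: -1028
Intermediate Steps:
f = -2 (f = 0 - 2 = -2)
A = -54 (A = -71 + 17 = -54)
19*A + f = 19*(-54) - 2 = -1026 - 2 = -1028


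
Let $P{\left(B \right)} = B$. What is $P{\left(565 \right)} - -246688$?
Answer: $247253$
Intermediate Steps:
$P{\left(565 \right)} - -246688 = 565 - -246688 = 565 + 246688 = 247253$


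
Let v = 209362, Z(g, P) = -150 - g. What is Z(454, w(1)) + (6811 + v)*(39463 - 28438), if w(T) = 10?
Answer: 2383306721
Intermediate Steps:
Z(454, w(1)) + (6811 + v)*(39463 - 28438) = (-150 - 1*454) + (6811 + 209362)*(39463 - 28438) = (-150 - 454) + 216173*11025 = -604 + 2383307325 = 2383306721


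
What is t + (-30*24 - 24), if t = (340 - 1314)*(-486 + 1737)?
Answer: -1219218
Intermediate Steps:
t = -1218474 (t = -974*1251 = -1218474)
t + (-30*24 - 24) = -1218474 + (-30*24 - 24) = -1218474 + (-720 - 24) = -1218474 - 744 = -1219218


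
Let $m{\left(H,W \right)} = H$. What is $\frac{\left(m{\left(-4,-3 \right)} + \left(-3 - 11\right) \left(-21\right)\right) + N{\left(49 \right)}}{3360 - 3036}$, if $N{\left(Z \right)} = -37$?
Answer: $\frac{253}{324} \approx 0.78086$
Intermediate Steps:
$\frac{\left(m{\left(-4,-3 \right)} + \left(-3 - 11\right) \left(-21\right)\right) + N{\left(49 \right)}}{3360 - 3036} = \frac{\left(-4 + \left(-3 - 11\right) \left(-21\right)\right) - 37}{3360 - 3036} = \frac{\left(-4 + \left(-3 - 11\right) \left(-21\right)\right) - 37}{324} = \left(\left(-4 - -294\right) - 37\right) \frac{1}{324} = \left(\left(-4 + 294\right) - 37\right) \frac{1}{324} = \left(290 - 37\right) \frac{1}{324} = 253 \cdot \frac{1}{324} = \frac{253}{324}$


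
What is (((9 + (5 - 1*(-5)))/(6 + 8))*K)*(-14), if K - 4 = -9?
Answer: 95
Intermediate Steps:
K = -5 (K = 4 - 9 = -5)
(((9 + (5 - 1*(-5)))/(6 + 8))*K)*(-14) = (((9 + (5 - 1*(-5)))/(6 + 8))*(-5))*(-14) = (((9 + (5 + 5))/14)*(-5))*(-14) = (((9 + 10)*(1/14))*(-5))*(-14) = ((19*(1/14))*(-5))*(-14) = ((19/14)*(-5))*(-14) = -95/14*(-14) = 95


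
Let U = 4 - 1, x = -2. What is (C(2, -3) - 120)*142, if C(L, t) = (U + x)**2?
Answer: -16898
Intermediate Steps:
U = 3
C(L, t) = 1 (C(L, t) = (3 - 2)**2 = 1**2 = 1)
(C(2, -3) - 120)*142 = (1 - 120)*142 = -119*142 = -16898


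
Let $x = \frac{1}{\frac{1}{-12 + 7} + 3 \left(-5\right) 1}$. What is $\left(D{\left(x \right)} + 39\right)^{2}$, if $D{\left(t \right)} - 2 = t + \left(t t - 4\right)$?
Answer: $\frac{45521209449}{33362176} \approx 1364.5$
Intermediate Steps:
$x = - \frac{5}{76}$ ($x = \frac{1}{\frac{1}{-5} - 15} = \frac{1}{- \frac{1}{5} - 15} = \frac{1}{- \frac{76}{5}} = - \frac{5}{76} \approx -0.065789$)
$D{\left(t \right)} = -2 + t + t^{2}$ ($D{\left(t \right)} = 2 + \left(t + \left(t t - 4\right)\right) = 2 + \left(t + \left(t^{2} - 4\right)\right) = 2 + \left(t + \left(-4 + t^{2}\right)\right) = 2 + \left(-4 + t + t^{2}\right) = -2 + t + t^{2}$)
$\left(D{\left(x \right)} + 39\right)^{2} = \left(\left(-2 - \frac{5}{76} + \left(- \frac{5}{76}\right)^{2}\right) + 39\right)^{2} = \left(\left(-2 - \frac{5}{76} + \frac{25}{5776}\right) + 39\right)^{2} = \left(- \frac{11907}{5776} + 39\right)^{2} = \left(\frac{213357}{5776}\right)^{2} = \frac{45521209449}{33362176}$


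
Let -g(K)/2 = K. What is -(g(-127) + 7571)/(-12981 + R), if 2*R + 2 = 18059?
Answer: 3130/1581 ≈ 1.9798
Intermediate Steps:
R = 18057/2 (R = -1 + (½)*18059 = -1 + 18059/2 = 18057/2 ≈ 9028.5)
g(K) = -2*K
-(g(-127) + 7571)/(-12981 + R) = -(-2*(-127) + 7571)/(-12981 + 18057/2) = -(254 + 7571)/(-7905/2) = -7825*(-2)/7905 = -1*(-3130/1581) = 3130/1581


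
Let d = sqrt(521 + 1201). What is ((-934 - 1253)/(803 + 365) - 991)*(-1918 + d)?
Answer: 1112128325/584 - 1159675*sqrt(1722)/1168 ≈ 1.8631e+6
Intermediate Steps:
d = sqrt(1722) ≈ 41.497
((-934 - 1253)/(803 + 365) - 991)*(-1918 + d) = ((-934 - 1253)/(803 + 365) - 991)*(-1918 + sqrt(1722)) = (-2187/1168 - 991)*(-1918 + sqrt(1722)) = -1159675*(-1918 + sqrt(1722))/1168 = 1112128325/584 - 1159675*sqrt(1722)/1168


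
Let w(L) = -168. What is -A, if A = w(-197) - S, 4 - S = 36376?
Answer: -36204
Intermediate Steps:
S = -36372 (S = 4 - 1*36376 = 4 - 36376 = -36372)
A = 36204 (A = -168 - 1*(-36372) = -168 + 36372 = 36204)
-A = -1*36204 = -36204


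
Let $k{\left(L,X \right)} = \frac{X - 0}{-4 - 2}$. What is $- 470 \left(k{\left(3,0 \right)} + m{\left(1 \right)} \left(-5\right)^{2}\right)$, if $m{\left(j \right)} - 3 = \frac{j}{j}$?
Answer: $-47000$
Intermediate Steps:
$m{\left(j \right)} = 4$ ($m{\left(j \right)} = 3 + \frac{j}{j} = 3 + 1 = 4$)
$k{\left(L,X \right)} = - \frac{X}{6}$ ($k{\left(L,X \right)} = \frac{X + 0}{-6} = X \left(- \frac{1}{6}\right) = - \frac{X}{6}$)
$- 470 \left(k{\left(3,0 \right)} + m{\left(1 \right)} \left(-5\right)^{2}\right) = - 470 \left(\left(- \frac{1}{6}\right) 0 + 4 \left(-5\right)^{2}\right) = - 470 \left(0 + 4 \cdot 25\right) = - 470 \left(0 + 100\right) = \left(-470\right) 100 = -47000$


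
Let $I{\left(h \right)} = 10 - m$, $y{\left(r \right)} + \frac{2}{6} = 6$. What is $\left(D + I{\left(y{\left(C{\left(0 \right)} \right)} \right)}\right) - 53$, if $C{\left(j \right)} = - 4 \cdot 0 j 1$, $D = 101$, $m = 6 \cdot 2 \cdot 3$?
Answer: $22$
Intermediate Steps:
$m = 36$ ($m = 12 \cdot 3 = 36$)
$C{\left(j \right)} = 0$ ($C{\left(j \right)} = \left(-4\right) 0 \cdot 1 = 0 \cdot 1 = 0$)
$y{\left(r \right)} = \frac{17}{3}$ ($y{\left(r \right)} = - \frac{1}{3} + 6 = \frac{17}{3}$)
$I{\left(h \right)} = -26$ ($I{\left(h \right)} = 10 - 36 = -26$)
$\left(D + I{\left(y{\left(C{\left(0 \right)} \right)} \right)}\right) - 53 = \left(101 - 26\right) - 53 = 75 - 53 = 22$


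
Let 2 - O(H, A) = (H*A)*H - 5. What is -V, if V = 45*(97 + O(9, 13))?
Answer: 42705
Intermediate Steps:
O(H, A) = 7 - A*H² (O(H, A) = 2 - ((H*A)*H - 5) = 2 - ((A*H)*H - 5) = 2 - (A*H² - 5) = 2 - (-5 + A*H²) = 2 + (5 - A*H²) = 7 - A*H²)
V = -42705 (V = 45*(97 + (7 - 1*13*9²)) = 45*(97 + (7 - 1*13*81)) = 45*(97 + (7 - 1053)) = 45*(97 - 1046) = 45*(-949) = -42705)
-V = -1*(-42705) = 42705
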